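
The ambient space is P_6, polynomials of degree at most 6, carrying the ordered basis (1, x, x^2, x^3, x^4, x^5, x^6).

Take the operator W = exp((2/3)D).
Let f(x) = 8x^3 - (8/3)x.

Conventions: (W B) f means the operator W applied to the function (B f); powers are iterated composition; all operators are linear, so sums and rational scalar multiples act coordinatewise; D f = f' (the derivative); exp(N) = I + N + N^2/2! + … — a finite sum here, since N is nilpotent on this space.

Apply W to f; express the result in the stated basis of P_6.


order-1 term: 16x^2 - 16/9
order-2 term: (32/3)x
order-3 term: 64/27
the series for exp((2/3)D) f terminates at order 3
exp((2/3)D) f = 8x^3 + 16x^2 + 8x + 16/27

the result is g(x) = 8x^3 + 16x^2 + 8x + 16/27


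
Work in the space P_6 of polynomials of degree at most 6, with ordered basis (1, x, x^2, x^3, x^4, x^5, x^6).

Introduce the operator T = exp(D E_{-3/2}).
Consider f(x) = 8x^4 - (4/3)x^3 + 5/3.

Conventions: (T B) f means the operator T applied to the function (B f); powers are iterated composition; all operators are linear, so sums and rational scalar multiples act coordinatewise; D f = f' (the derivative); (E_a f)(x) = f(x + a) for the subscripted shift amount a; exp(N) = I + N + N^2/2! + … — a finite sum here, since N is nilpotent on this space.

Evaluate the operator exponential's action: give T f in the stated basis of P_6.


the result is g(x) = 8x^4 + (92/3)x^3 - 100x^2 - 32x + 574/3

order-1 term: 32x^3 - 148x^2 + 228x - 117
order-2 term: 48x^2 - 292x + 444
order-3 term: 32x - 436/3
order-4 term: 8
the series for exp(D E_{-3/2}) f terminates at order 4
exp(D E_{-3/2}) f = 8x^4 + (92/3)x^3 - 100x^2 - 32x + 574/3


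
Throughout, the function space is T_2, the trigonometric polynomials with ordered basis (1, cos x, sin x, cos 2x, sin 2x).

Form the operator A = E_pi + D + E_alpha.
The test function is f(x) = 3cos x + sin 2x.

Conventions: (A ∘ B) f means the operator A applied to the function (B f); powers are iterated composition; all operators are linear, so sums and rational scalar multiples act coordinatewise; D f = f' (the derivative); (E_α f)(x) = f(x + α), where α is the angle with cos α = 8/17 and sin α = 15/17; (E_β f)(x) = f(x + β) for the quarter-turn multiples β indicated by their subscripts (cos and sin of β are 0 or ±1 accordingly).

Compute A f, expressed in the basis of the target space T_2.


E_pi f = -3cos x + sin 2x
D f = -3sin x + 2cos 2x
E_alpha f = (24/17)cos x - (45/17)sin x + (240/289)cos 2x - (161/289)sin 2x
(E_pi + D + E_alpha) f = -(27/17)cos x - (96/17)sin x + (818/289)cos 2x + (128/289)sin 2x

the result is g(x) = -(27/17)cos x - (96/17)sin x + (818/289)cos 2x + (128/289)sin 2x


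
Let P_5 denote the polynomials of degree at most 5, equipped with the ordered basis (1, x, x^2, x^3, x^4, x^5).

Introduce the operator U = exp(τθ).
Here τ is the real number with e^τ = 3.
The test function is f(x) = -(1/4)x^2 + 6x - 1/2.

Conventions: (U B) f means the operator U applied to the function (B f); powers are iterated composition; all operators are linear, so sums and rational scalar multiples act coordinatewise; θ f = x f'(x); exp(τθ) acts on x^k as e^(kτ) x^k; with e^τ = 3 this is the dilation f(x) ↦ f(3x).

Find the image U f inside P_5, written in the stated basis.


exp(τθ) x^k = e^(kτ) x^k; with e^τ = 3 this sends x^k to 3^k x^k
x ↦ 3 x
x^2 ↦ 9 x^2
applying this coordinatewise to f: exp(τθ) f = -(9/4)x^2 + 18x - 1/2

the result is g(x) = -(9/4)x^2 + 18x - 1/2


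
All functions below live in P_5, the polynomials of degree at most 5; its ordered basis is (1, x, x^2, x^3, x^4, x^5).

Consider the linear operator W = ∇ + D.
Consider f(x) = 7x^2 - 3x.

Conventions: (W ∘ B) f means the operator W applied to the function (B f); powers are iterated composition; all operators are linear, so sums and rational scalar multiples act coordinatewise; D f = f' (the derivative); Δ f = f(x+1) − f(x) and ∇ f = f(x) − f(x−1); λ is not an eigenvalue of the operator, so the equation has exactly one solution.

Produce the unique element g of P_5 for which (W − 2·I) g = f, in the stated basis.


the result is g(x) = -(7/2)x^2 - (11/2)x - 15/4

write g with unknown coordinates in the stated basis and equate coefficients in (W − 2·I) g = f
solving from the highest basis element down gives g = -(7/2)x^2 - (11/2)x - 15/4
check: W g = -14x - 15/2
so W g − 2·g = 7x^2 - 3x = f ✓


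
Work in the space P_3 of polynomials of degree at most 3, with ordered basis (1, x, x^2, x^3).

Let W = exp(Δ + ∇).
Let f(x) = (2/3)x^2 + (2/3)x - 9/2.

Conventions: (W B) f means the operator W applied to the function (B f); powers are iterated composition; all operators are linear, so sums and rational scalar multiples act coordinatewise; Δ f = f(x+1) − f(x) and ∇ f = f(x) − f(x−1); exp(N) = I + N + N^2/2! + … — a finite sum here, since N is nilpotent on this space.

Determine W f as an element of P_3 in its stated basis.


the result is g(x) = (2/3)x^2 + (10/3)x - 1/2

order-1 term: (8/3)x + 4/3
order-2 term: 8/3
the series for exp(Δ + ∇) f terminates at order 2
exp(Δ + ∇) f = (2/3)x^2 + (10/3)x - 1/2


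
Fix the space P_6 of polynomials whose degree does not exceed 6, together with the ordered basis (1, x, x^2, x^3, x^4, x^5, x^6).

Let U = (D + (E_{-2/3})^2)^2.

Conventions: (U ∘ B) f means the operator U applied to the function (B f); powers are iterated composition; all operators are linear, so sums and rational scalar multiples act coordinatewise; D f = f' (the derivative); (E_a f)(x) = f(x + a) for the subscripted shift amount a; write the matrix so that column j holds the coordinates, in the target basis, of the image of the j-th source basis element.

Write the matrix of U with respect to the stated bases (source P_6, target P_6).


the matrix is [[1, -2/3, 34/9, -224/27, 2560/81, -25088/243, 225280/729]; [0, 1, -4/3, 34/3, -896/27, 12800/81, -50176/81]; [0, 0, 1, -2, 68/3, -2240/27, 12800/27]; [0, 0, 0, 1, -8/3, 340/9, -4480/27]; [0, 0, 0, 0, 1, -10/3, 170/3]; [0, 0, 0, 0, 0, 1, -4]; [0, 0, 0, 0, 0, 0, 1]] (rows listed top to bottom)

image of 1: 1
image of x: x - 2/3
image of x^2: x^2 - (4/3)x + 34/9
image of x^3: x^3 - 2x^2 + (34/3)x - 224/27
image of x^4: x^4 - (8/3)x^3 + (68/3)x^2 - (896/27)x + 2560/81
image of x^5: x^5 - (10/3)x^4 + (340/9)x^3 - (2240/27)x^2 + (12800/81)x - 25088/243
image of x^6: x^6 - 4x^5 + (170/3)x^4 - (4480/27)x^3 + (12800/27)x^2 - (50176/81)x + 225280/729
each image's coordinates form column j of the matrix


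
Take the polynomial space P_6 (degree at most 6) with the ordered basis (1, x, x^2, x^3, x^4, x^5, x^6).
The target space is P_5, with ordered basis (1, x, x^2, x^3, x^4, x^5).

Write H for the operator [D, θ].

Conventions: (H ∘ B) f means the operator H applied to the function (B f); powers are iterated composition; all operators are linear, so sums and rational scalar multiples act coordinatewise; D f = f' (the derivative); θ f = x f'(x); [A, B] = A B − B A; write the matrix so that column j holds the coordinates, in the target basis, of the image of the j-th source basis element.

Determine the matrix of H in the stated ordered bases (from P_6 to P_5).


the matrix is [[0, 1, 0, 0, 0, 0, 0]; [0, 0, 2, 0, 0, 0, 0]; [0, 0, 0, 3, 0, 0, 0]; [0, 0, 0, 0, 4, 0, 0]; [0, 0, 0, 0, 0, 5, 0]; [0, 0, 0, 0, 0, 0, 6]] (rows listed top to bottom)

image of 1: 0
image of x: 1
image of x^2: 2x
image of x^3: 3x^2
image of x^4: 4x^3
image of x^5: 5x^4
image of x^6: 6x^5
each image's coordinates form column j of the matrix


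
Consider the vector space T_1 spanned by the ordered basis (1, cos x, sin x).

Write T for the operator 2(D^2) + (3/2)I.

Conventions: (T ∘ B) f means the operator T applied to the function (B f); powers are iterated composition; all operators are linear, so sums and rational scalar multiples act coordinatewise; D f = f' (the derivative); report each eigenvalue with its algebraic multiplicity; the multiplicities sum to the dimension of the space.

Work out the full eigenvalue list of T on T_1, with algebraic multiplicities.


λ = -1/2 (multiplicity 2), λ = 3/2 (multiplicity 1)

image of 1: 3/2
image of cos x: -(1/2)cos x
image of sin x: -(1/2)sin x
the matrix is diagonal; its diagonal is (3/2, -1/2, -1/2)
for a triangular matrix the eigenvalues are the diagonal entries, with algebraic multiplicity their repetition count


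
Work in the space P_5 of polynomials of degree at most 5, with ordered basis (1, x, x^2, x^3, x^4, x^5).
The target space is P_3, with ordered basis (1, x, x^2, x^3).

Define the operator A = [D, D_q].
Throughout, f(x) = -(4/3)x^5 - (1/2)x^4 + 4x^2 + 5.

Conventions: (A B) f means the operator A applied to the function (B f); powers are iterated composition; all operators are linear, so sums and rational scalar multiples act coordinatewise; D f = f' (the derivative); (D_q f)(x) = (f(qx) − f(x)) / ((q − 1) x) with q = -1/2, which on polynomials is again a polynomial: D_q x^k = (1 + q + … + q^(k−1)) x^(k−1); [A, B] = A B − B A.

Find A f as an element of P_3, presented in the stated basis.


D_q f = -(11/12)x^4 - (5/16)x^3 + 2x
D D_q f = -(11/3)x^3 - (15/16)x^2 + 2
D f = -(20/3)x^4 - 2x^3 + 8x
D_q D f = -(25/6)x^3 - (3/2)x^2 + 8
[D, D_q] f = (1/2)x^3 + (9/16)x^2 - 6

the image equals g(x) = (1/2)x^3 + (9/16)x^2 - 6


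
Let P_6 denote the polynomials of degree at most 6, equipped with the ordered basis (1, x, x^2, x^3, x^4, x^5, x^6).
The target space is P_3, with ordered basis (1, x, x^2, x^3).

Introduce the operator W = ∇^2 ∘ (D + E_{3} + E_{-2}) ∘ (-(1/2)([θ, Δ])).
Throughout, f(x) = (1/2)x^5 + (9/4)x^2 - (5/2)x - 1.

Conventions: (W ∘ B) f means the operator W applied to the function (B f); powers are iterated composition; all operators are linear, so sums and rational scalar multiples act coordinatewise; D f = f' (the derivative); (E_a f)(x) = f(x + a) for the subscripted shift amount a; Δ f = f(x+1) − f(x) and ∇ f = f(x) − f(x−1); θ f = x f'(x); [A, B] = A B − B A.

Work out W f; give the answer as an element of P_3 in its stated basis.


the image equals g(x) = 30x^2 + 60x + 200

Δ f = (5/2)x^4 + 5x^3 + 5x^2 + 7x + 1/4
θ Δ f = 10x^4 + 15x^3 + 10x^2 + 7x
θ f = (5/2)x^5 + (9/2)x^2 - (5/2)x
Δ θ f = (25/2)x^4 + 25x^3 + 25x^2 + (43/2)x + 9/2
[θ, Δ] f = -(5/2)x^4 - 10x^3 - 15x^2 - (29/2)x - 9/2
(-(1/2)([θ, Δ])) f = (5/4)x^4 + 5x^3 + (15/2)x^2 + (29/4)x + 9/4
D (-(1/2)([θ, Δ])) f = 5x^3 + 15x^2 + 15x + 29/4
E_{3} (-(1/2)([θ, Δ])) f = (5/4)x^4 + 20x^3 + 120x^2 + (1289/4)x + 1311/4
E_{-2} (-(1/2)([θ, Δ])) f = (5/4)x^4 - 5x^3 + (15/2)x^2 - (11/4)x - 9/4
(D + E_{3} + E_{-2}) (-(1/2)([θ, Δ])) f = (5/2)x^4 + 20x^3 + (285/2)x^2 + (669/2)x + 1331/4
∇ (D + E_{3} + E_{-2}) (-(1/2)([θ, Δ])) f = 10x^3 + 45x^2 + 235x + 419/2
∇ ∇ (D + E_{3} + E_{-2}) (-(1/2)([θ, Δ])) f = 30x^2 + 60x + 200


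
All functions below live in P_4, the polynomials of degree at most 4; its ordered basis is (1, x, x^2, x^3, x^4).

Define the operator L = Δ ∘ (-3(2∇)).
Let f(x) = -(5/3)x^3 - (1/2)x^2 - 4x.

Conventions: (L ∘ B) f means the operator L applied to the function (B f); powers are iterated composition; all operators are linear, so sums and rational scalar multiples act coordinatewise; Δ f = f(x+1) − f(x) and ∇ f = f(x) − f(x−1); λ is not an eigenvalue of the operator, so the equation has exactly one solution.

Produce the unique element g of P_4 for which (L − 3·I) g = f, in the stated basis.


write g with unknown coordinates in the stated basis and equate coefficients in (L − 3·I) g = f
solving from the highest basis element down gives g = (5/9)x^3 + (1/6)x^2 - (16/3)x - 2/3
check: L g = -20x - 2
so L g − 3·g = -(5/3)x^3 - (1/2)x^2 - 4x = f ✓

the image equals g(x) = (5/9)x^3 + (1/6)x^2 - (16/3)x - 2/3


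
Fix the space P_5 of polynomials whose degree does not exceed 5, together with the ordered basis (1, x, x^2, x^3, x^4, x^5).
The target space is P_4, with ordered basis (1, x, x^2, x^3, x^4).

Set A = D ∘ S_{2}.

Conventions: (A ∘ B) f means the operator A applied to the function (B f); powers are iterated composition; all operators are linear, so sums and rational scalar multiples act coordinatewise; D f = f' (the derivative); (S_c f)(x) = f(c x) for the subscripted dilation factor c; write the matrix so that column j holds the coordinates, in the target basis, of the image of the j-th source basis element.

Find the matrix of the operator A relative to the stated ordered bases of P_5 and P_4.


image of 1: 0
image of x: 2
image of x^2: 8x
image of x^3: 24x^2
image of x^4: 64x^3
image of x^5: 160x^4
each image's coordinates form column j of the matrix

the matrix is [[0, 2, 0, 0, 0, 0]; [0, 0, 8, 0, 0, 0]; [0, 0, 0, 24, 0, 0]; [0, 0, 0, 0, 64, 0]; [0, 0, 0, 0, 0, 160]] (rows listed top to bottom)


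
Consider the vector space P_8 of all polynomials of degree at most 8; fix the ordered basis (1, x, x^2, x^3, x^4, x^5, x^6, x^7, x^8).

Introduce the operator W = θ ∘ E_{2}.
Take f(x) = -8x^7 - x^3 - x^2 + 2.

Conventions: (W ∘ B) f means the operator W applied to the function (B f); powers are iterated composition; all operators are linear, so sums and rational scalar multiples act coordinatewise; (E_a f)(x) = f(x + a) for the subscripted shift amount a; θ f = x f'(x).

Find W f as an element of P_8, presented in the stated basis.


g(x) = -56x^7 - 672x^6 - 3360x^5 - 8960x^4 - 13443x^3 - 10766x^2 - 3600x

E_{2} f = -8x^7 - 112x^6 - 672x^5 - 2240x^4 - 4481x^3 - 5383x^2 - 3600x - 1034
θ E_{2} f = -56x^7 - 672x^6 - 3360x^5 - 8960x^4 - 13443x^3 - 10766x^2 - 3600x


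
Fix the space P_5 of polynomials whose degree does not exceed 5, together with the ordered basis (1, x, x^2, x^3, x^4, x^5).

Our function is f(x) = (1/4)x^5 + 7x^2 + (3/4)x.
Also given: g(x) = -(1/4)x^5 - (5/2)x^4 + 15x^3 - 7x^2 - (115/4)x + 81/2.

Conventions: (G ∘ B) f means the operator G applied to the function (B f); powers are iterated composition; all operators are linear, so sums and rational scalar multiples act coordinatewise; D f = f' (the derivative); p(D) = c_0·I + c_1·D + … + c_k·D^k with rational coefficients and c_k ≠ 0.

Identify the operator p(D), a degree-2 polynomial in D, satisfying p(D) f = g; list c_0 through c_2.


p(D) = -I − 2·D + 3·D^2, i.e. c_0 = -1, c_1 = -2, c_2 = 3

D^0 f = (1/4)x^5 + 7x^2 + (3/4)x
D^1 f = (5/4)x^4 + 14x + 3/4
D^2 f = 5x^3 + 14
matching coefficients of g against c_0 f + c_1 Df + … from the top degree down determines the c_i
solution: c_0 = -1, c_1 = -2, c_2 = 3


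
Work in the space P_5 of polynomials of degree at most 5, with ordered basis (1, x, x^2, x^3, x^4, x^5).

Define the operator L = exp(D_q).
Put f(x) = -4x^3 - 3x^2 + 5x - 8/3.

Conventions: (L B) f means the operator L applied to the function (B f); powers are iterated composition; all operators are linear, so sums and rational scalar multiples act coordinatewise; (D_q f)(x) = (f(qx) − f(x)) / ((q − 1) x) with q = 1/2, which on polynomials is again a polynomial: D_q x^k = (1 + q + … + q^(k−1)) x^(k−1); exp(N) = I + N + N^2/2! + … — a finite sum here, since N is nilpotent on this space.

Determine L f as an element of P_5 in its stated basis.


order-1 term: -7x^2 - (9/2)x + 5
order-2 term: -(21/4)x - 9/4
order-3 term: -7/4
the series for exp(D_q) f terminates at order 3
exp(D_q) f = -4x^3 - 10x^2 - (19/4)x - 5/3

g(x) = -4x^3 - 10x^2 - (19/4)x - 5/3


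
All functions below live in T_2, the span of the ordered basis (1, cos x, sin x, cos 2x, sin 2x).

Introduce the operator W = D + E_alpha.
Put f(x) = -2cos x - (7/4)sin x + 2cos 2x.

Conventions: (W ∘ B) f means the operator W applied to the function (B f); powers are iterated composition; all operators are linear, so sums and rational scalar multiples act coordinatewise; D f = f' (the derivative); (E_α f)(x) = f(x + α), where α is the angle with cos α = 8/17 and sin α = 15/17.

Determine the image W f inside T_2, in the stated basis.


g(x) = -(72/17)cos x + (50/17)sin x - (322/289)cos 2x - (1636/289)sin 2x

D f = -(7/4)cos x + 2sin x - 4sin 2x
E_alpha f = -(169/68)cos x + (16/17)sin x - (322/289)cos 2x - (480/289)sin 2x
(D + E_alpha) f = -(72/17)cos x + (50/17)sin x - (322/289)cos 2x - (1636/289)sin 2x


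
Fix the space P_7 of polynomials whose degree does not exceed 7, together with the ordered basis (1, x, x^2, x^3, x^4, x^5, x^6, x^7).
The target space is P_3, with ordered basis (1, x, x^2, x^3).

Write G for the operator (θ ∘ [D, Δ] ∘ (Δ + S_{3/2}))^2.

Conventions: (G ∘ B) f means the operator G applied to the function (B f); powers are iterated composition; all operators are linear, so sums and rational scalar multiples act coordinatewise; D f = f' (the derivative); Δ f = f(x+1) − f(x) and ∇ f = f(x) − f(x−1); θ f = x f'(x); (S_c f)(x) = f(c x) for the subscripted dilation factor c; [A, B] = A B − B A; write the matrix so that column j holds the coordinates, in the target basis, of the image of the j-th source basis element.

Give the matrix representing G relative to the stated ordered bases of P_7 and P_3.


image of 1: 0
image of x: 0
image of x^2: 0
image of x^3: 0
image of x^4: 0
image of x^5: 0
image of x^6: 0
image of x^7: 0
each image's coordinates form column j of the matrix

the matrix is [[0, 0, 0, 0, 0, 0, 0, 0]; [0, 0, 0, 0, 0, 0, 0, 0]; [0, 0, 0, 0, 0, 0, 0, 0]; [0, 0, 0, 0, 0, 0, 0, 0]] (rows listed top to bottom)


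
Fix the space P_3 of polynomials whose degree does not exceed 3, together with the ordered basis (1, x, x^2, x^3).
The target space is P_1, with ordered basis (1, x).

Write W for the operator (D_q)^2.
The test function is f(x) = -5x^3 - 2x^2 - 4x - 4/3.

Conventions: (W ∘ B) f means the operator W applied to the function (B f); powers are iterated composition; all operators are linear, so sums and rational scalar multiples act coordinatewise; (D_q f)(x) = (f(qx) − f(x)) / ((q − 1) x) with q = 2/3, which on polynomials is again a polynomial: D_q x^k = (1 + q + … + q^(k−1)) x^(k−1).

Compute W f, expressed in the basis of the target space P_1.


D_q f = -(95/9)x^2 - (10/3)x - 4
D_q D_q f = -(475/27)x - 10/3

g(x) = -(475/27)x - 10/3


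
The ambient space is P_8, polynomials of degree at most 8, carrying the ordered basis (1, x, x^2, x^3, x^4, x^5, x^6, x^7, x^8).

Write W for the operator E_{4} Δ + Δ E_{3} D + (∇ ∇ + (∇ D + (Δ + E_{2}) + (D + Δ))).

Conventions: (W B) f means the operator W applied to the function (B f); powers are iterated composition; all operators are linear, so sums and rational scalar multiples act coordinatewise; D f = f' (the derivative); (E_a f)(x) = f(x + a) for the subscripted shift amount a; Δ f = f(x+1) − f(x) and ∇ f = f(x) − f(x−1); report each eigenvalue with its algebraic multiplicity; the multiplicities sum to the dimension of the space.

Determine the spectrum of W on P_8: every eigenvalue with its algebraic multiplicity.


image of 1: 1
image of x: x + 6
image of x^2: x^2 + 12x + 21
image of x^3: x^3 + 18x^2 + 63x + 83
image of x^4: x^4 + 24x^3 + 126x^2 + 332x + 553
image of x^5: x^5 + 30x^4 + 210x^3 + 830x^2 + 2765x + 2975
image of x^6: x^6 + 36x^5 + 315x^4 + 1660x^3 + 8295x^2 + 17850x + 16349
image of x^7: x^7 + 42x^6 + 441x^5 + 2905x^4 + 19355x^3 + 62475x^2 + 114443x + 85307
image of x^8: x^8 + 48x^7 + 588x^6 + 4648x^5 + 38710x^4 + 166600x^3 + 457772x^2 + 682456x + 439185
the matrix is upper triangular; its diagonal is (1, 1, 1, 1, 1, 1, 1, 1, 1)
for a triangular matrix the eigenvalues are the diagonal entries, with algebraic multiplicity their repetition count

λ = 1 (multiplicity 9)


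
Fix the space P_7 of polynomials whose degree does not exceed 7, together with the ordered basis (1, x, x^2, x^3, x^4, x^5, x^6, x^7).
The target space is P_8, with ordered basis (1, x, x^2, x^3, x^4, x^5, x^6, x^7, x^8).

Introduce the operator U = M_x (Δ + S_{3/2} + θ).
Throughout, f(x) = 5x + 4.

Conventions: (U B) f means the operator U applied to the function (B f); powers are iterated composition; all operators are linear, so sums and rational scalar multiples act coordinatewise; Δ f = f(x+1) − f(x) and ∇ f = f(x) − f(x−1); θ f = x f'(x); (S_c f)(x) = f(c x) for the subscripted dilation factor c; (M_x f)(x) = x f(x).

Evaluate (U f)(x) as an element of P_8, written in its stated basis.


Δ f = 5
S_{3/2} f = (15/2)x + 4
θ f = 5x
(Δ + S_{3/2} + θ) f = (25/2)x + 9
M_x (Δ + S_{3/2} + θ) f = (25/2)x^2 + 9x

g(x) = (25/2)x^2 + 9x


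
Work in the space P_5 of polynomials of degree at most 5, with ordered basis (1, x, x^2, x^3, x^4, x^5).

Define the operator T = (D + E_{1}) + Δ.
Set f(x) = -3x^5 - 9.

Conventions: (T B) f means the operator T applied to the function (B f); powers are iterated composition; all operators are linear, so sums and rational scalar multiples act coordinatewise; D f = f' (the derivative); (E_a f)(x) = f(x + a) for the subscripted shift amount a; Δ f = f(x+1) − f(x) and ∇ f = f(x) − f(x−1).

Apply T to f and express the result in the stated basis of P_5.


D f = -15x^4
E_{1} f = -3x^5 - 15x^4 - 30x^3 - 30x^2 - 15x - 12
(D + E_{1}) f = -3x^5 - 30x^4 - 30x^3 - 30x^2 - 15x - 12
Δ f = -15x^4 - 30x^3 - 30x^2 - 15x - 3
((D + E_{1}) + Δ) f = -3x^5 - 45x^4 - 60x^3 - 60x^2 - 30x - 15

the image equals g(x) = -3x^5 - 45x^4 - 60x^3 - 60x^2 - 30x - 15


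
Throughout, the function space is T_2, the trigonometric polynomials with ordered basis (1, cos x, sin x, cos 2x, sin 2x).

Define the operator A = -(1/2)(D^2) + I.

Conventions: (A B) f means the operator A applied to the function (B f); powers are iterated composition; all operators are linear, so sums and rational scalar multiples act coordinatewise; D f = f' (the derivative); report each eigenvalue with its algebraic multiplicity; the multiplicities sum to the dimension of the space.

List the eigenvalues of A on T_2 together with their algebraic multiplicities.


λ = 1 (multiplicity 1), λ = 3/2 (multiplicity 2), λ = 3 (multiplicity 2)

image of 1: 1
image of cos x: (3/2)cos x
image of sin x: (3/2)sin x
image of cos 2x: 3cos 2x
image of sin 2x: 3sin 2x
the matrix is diagonal; its diagonal is (1, 3/2, 3/2, 3, 3)
for a triangular matrix the eigenvalues are the diagonal entries, with algebraic multiplicity their repetition count


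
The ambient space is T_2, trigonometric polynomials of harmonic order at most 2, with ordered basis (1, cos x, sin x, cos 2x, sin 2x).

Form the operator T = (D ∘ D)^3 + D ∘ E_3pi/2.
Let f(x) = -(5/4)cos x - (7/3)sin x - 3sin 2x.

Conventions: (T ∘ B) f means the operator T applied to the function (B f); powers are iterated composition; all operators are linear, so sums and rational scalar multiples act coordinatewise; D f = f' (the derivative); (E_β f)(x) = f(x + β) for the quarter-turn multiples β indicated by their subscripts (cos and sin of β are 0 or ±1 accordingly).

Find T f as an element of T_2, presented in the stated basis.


D f = -(7/3)cos x + (5/4)sin x - 6cos 2x
D D f = (5/4)cos x + (7/3)sin x + 12sin 2x
D (D ∘ D) f = (7/3)cos x - (5/4)sin x + 24cos 2x
D D (D ∘ D) f = -(5/4)cos x - (7/3)sin x - 48sin 2x
D (D ∘ D) (D ∘ D) f = -(7/3)cos x + (5/4)sin x - 96cos 2x
D D (D ∘ D) (D ∘ D) f = (5/4)cos x + (7/3)sin x + 192sin 2x
E_3pi/2 f = (7/3)cos x - (5/4)sin x + 3sin 2x
D E_3pi/2 f = -(5/4)cos x - (7/3)sin x + 6cos 2x
((D ∘ D)^3 + D ∘ E_3pi/2) f = 6cos 2x + 192sin 2x

the image equals g(x) = 6cos 2x + 192sin 2x


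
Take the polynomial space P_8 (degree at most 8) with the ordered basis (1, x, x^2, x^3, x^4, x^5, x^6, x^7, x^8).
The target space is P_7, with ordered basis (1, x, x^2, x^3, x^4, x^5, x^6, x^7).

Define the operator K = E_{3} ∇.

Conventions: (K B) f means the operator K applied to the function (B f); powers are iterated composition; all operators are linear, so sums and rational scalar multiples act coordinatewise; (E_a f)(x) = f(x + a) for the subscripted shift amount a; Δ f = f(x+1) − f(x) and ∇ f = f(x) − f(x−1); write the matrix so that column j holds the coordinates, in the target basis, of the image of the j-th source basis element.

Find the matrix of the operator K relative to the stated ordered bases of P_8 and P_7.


image of 1: 0
image of x: 1
image of x^2: 2x + 5
image of x^3: 3x^2 + 15x + 19
image of x^4: 4x^3 + 30x^2 + 76x + 65
image of x^5: 5x^4 + 50x^3 + 190x^2 + 325x + 211
image of x^6: 6x^5 + 75x^4 + 380x^3 + 975x^2 + 1266x + 665
image of x^7: 7x^6 + 105x^5 + 665x^4 + 2275x^3 + 4431x^2 + 4655x + 2059
image of x^8: 8x^7 + 140x^6 + 1064x^5 + 4550x^4 + 11816x^3 + 18620x^2 + 16472x + 6305
each image's coordinates form column j of the matrix

the matrix is [[0, 1, 5, 19, 65, 211, 665, 2059, 6305]; [0, 0, 2, 15, 76, 325, 1266, 4655, 16472]; [0, 0, 0, 3, 30, 190, 975, 4431, 18620]; [0, 0, 0, 0, 4, 50, 380, 2275, 11816]; [0, 0, 0, 0, 0, 5, 75, 665, 4550]; [0, 0, 0, 0, 0, 0, 6, 105, 1064]; [0, 0, 0, 0, 0, 0, 0, 7, 140]; [0, 0, 0, 0, 0, 0, 0, 0, 8]] (rows listed top to bottom)


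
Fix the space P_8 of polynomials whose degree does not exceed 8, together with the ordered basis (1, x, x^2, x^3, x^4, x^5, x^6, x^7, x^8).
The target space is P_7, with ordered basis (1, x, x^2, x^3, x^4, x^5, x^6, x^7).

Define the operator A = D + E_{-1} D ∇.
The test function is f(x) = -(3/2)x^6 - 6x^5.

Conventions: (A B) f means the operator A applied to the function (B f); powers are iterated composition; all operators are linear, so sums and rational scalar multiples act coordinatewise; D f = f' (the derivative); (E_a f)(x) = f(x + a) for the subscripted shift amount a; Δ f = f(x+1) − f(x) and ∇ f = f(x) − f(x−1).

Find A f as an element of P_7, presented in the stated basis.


the image equals g(x) = -9x^5 - 75x^4 + 150x^3 - 90x^2 - 165x + 171

D f = -9x^5 - 30x^4
∇ f = -9x^5 - (15/2)x^4 + 30x^3 - (75/2)x^2 + 21x - 9/2
D ∇ f = -45x^4 - 30x^3 + 90x^2 - 75x + 21
E_{-1} D ∇ f = -45x^4 + 150x^3 - 90x^2 - 165x + 171
(D + E_{-1} D ∇) f = -9x^5 - 75x^4 + 150x^3 - 90x^2 - 165x + 171


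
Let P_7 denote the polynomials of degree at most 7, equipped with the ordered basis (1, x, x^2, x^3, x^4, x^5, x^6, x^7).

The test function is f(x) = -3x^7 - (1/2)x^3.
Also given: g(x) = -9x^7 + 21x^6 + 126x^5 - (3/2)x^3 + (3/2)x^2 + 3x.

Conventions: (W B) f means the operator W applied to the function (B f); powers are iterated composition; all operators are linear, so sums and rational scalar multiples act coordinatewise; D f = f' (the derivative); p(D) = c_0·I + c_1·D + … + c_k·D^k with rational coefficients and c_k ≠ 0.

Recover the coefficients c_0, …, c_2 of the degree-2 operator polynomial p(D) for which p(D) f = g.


p(D) = 3·I − D − D^2, i.e. c_0 = 3, c_1 = -1, c_2 = -1

D^0 f = -3x^7 - (1/2)x^3
D^1 f = -21x^6 - (3/2)x^2
D^2 f = -126x^5 - 3x
matching coefficients of g against c_0 f + c_1 Df + … from the top degree down determines the c_i
solution: c_0 = 3, c_1 = -1, c_2 = -1


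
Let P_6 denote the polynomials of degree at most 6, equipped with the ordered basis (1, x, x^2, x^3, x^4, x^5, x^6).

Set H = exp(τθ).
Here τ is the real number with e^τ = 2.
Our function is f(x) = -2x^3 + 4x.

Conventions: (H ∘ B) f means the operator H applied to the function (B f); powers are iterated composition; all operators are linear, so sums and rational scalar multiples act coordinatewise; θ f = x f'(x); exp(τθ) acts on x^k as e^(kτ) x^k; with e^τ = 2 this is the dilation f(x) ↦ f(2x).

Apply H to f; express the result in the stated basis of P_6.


exp(τθ) x^k = e^(kτ) x^k; with e^τ = 2 this sends x^k to 2^k x^k
x ↦ 2 x
x^3 ↦ 8 x^3
applying this coordinatewise to f: exp(τθ) f = -16x^3 + 8x

the image equals g(x) = -16x^3 + 8x


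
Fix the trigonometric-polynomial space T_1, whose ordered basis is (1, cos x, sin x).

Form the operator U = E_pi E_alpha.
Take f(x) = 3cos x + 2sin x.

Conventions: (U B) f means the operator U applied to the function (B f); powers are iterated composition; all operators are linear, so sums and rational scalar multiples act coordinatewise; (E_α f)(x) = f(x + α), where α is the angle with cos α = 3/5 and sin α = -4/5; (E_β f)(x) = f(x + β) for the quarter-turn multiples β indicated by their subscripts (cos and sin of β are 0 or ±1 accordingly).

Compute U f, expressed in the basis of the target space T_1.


the image equals g(x) = -(1/5)cos x - (18/5)sin x

E_alpha f = (1/5)cos x + (18/5)sin x
E_pi E_alpha f = -(1/5)cos x - (18/5)sin x


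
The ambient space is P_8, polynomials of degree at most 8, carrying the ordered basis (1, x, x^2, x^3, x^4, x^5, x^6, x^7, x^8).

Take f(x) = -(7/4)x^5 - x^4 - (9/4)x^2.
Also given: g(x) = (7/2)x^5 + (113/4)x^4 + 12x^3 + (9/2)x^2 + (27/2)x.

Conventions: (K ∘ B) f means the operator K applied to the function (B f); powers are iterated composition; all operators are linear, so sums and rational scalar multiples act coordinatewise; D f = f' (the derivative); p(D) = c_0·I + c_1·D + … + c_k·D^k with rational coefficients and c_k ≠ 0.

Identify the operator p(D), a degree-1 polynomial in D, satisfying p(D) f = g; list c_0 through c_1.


c_0 = -2, c_1 = -3

D^0 f = -(7/4)x^5 - x^4 - (9/4)x^2
D^1 f = -(35/4)x^4 - 4x^3 - (9/2)x
matching coefficients of g against c_0 f + c_1 Df + … from the top degree down determines the c_i
solution: c_0 = -2, c_1 = -3


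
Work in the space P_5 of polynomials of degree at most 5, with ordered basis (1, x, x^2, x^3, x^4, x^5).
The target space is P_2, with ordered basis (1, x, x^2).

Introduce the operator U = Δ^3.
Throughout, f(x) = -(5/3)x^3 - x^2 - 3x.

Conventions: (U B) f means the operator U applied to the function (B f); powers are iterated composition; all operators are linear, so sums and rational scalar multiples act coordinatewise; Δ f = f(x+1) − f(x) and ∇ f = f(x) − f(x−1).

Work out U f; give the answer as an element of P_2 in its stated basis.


the result is g(x) = -10

Δ f = -5x^2 - 7x - 17/3
Δ Δ f = -10x - 12
Δ Δ Δ f = -10


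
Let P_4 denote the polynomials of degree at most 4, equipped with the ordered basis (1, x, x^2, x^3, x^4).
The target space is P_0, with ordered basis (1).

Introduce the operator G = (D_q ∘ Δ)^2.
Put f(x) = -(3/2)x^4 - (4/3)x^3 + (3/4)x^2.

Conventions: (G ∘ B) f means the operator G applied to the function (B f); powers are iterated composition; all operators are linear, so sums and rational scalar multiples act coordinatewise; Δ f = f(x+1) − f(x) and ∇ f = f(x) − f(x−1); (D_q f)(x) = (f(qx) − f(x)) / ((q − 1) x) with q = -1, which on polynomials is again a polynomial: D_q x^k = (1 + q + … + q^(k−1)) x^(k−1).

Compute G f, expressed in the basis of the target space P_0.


Δ f = -6x^3 - 13x^2 - (17/2)x - 25/12
D_q Δ f = -6x^2 - 17/2
Δ (D_q ∘ Δ) f = -12x - 6
D_q Δ (D_q ∘ Δ) f = -12

the image equals g(x) = -12


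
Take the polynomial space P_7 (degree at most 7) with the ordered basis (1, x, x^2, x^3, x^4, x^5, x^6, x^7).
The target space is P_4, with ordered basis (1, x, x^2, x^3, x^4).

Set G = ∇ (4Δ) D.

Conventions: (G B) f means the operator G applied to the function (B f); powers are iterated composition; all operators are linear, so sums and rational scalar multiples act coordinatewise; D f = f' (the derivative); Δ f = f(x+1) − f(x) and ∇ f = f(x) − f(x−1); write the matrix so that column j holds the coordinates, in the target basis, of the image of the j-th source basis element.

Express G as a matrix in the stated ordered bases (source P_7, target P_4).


image of 1: 0
image of x: 0
image of x^2: 0
image of x^3: 24
image of x^4: 96x
image of x^5: 240x^2 + 40
image of x^6: 480x^3 + 240x
image of x^7: 840x^4 + 840x^2 + 56
each image's coordinates form column j of the matrix

the matrix is [[0, 0, 0, 24, 0, 40, 0, 56]; [0, 0, 0, 0, 96, 0, 240, 0]; [0, 0, 0, 0, 0, 240, 0, 840]; [0, 0, 0, 0, 0, 0, 480, 0]; [0, 0, 0, 0, 0, 0, 0, 840]] (rows listed top to bottom)


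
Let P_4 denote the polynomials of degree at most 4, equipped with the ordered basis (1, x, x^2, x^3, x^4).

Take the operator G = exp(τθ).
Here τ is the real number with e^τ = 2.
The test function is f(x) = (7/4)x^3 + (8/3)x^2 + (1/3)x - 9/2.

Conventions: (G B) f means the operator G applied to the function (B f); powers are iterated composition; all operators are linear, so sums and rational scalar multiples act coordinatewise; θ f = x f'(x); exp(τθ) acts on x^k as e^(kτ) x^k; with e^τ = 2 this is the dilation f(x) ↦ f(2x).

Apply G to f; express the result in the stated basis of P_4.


g(x) = 14x^3 + (32/3)x^2 + (2/3)x - 9/2

exp(τθ) x^k = e^(kτ) x^k; with e^τ = 2 this sends x^k to 2^k x^k
x ↦ 2 x
x^2 ↦ 4 x^2
x^3 ↦ 8 x^3
applying this coordinatewise to f: exp(τθ) f = 14x^3 + (32/3)x^2 + (2/3)x - 9/2


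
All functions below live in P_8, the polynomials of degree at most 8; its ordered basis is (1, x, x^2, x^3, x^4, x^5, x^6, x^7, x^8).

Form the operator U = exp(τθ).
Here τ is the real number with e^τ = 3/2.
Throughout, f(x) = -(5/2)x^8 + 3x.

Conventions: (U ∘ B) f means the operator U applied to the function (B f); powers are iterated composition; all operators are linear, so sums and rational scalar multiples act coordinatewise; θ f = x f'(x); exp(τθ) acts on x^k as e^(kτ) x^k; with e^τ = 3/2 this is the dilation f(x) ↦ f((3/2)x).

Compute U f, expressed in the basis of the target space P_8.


exp(τθ) x^k = e^(kτ) x^k; with e^τ = 3/2 this sends x^k to (3/2)^k x^k
x ↦ 3/2 x
x^8 ↦ 6561/256 x^8
applying this coordinatewise to f: exp(τθ) f = -(32805/512)x^8 + (9/2)x

the image equals g(x) = -(32805/512)x^8 + (9/2)x


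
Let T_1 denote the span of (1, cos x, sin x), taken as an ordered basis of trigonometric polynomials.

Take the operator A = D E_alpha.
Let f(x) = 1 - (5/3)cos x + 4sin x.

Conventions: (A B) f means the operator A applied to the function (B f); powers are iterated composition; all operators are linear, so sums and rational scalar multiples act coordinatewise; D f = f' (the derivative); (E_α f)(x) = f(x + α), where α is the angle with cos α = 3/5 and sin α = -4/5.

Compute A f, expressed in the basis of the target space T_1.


g(x) = (16/15)cos x + (21/5)sin x

E_alpha f = 1 - (21/5)cos x + (16/15)sin x
D E_alpha f = (16/15)cos x + (21/5)sin x


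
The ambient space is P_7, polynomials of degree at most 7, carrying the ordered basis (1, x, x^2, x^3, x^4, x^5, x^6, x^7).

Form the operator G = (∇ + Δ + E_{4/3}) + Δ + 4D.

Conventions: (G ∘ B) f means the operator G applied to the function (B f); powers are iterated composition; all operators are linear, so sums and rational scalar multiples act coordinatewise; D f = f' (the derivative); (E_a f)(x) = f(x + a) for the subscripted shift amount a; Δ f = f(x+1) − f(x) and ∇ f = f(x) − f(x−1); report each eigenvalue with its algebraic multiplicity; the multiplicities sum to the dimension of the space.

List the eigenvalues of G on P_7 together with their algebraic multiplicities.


image of 1: 1
image of x: x + 25/3
image of x^2: x^2 + (50/3)x + 25/9
image of x^3: x^3 + 25x^2 + (25/3)x + 145/27
image of x^4: x^4 + (100/3)x^3 + (50/3)x^2 + (580/27)x + 337/81
image of x^5: x^5 + (125/3)x^4 + (250/9)x^3 + (1450/27)x^2 + (1685/81)x + 1753/243
image of x^6: x^6 + 50x^5 + (125/3)x^4 + (2900/27)x^3 + (1685/27)x^2 + (3506/81)x + 4825/729
image of x^7: x^7 + (175/3)x^6 + (175/3)x^5 + (5075/27)x^4 + (11795/81)x^3 + (12271/81)x^2 + (33775/729)x + 22945/2187
the matrix is upper triangular; its diagonal is (1, 1, 1, 1, 1, 1, 1, 1)
for a triangular matrix the eigenvalues are the diagonal entries, with algebraic multiplicity their repetition count

λ = 1 (multiplicity 8)


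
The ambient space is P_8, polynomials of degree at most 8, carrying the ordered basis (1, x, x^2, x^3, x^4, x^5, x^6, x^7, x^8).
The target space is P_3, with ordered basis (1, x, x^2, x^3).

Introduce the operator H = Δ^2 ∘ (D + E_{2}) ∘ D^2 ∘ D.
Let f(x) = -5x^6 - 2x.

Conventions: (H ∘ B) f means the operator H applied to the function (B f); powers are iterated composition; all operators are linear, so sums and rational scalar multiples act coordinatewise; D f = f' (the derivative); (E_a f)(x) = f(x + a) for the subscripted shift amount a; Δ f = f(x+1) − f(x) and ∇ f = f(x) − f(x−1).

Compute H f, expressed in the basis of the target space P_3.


D f = -30x^5 - 2
D D f = -150x^4
D D D f = -600x^3
D D^2 D f = -1800x^2
E_{2} D^2 D f = -600x^3 - 3600x^2 - 7200x - 4800
(D + E_{2}) D^2 D f = -600x^3 - 5400x^2 - 7200x - 4800
Δ ((D + E_{2}) ∘ D^2) D f = -1800x^2 - 12600x - 13200
Δ Δ ((D + E_{2}) ∘ D^2) D f = -3600x - 14400

the result is g(x) = -3600x - 14400


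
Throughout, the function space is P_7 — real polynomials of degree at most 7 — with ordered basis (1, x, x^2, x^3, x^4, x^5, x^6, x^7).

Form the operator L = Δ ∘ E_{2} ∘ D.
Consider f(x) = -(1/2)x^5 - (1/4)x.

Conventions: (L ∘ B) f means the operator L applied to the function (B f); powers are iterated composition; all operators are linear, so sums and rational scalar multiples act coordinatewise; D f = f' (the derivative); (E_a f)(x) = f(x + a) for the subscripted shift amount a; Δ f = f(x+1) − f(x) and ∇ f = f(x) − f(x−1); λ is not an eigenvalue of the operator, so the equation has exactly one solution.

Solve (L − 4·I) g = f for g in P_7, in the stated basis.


g(x) = (1/8)x^5 + (5/8)x^3 + (75/16)x^2 + (103/8)x + 475/32

write g with unknown coordinates in the stated basis and equate coefficients in (L − 4·I) g = f
solving from the highest basis element down gives g = (1/8)x^5 + (5/8)x^3 + (75/16)x^2 + (103/8)x + 475/32
check: L g = (5/2)x^3 + (75/4)x^2 + (205/4)x + 475/8
so L g − 4·g = -(1/2)x^5 - (1/4)x = f ✓


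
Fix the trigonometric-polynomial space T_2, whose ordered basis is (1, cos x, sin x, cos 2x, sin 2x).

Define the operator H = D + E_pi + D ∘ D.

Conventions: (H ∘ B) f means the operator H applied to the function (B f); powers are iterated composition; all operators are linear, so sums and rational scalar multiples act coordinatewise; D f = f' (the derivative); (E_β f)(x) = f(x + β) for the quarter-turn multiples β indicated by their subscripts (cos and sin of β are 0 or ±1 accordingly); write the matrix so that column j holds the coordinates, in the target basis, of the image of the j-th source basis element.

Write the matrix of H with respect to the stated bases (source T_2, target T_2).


the matrix is [[1, 0, 0, 0, 0]; [0, -2, 1, 0, 0]; [0, -1, -2, 0, 0]; [0, 0, 0, -3, 2]; [0, 0, 0, -2, -3]] (rows listed top to bottom)

image of 1: 1
image of cos x: -2cos x - sin x
image of sin x: cos x - 2sin x
image of cos 2x: -3cos 2x - 2sin 2x
image of sin 2x: 2cos 2x - 3sin 2x
each image's coordinates form column j of the matrix


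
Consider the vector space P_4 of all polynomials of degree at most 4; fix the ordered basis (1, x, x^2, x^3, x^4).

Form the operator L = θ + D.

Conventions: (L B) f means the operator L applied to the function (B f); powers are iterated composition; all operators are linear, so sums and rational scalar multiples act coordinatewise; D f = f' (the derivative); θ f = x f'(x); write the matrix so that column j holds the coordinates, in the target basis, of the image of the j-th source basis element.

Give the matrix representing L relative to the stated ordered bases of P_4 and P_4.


the matrix is [[0, 1, 0, 0, 0]; [0, 1, 2, 0, 0]; [0, 0, 2, 3, 0]; [0, 0, 0, 3, 4]; [0, 0, 0, 0, 4]] (rows listed top to bottom)

image of 1: 0
image of x: x + 1
image of x^2: 2x^2 + 2x
image of x^3: 3x^3 + 3x^2
image of x^4: 4x^4 + 4x^3
each image's coordinates form column j of the matrix


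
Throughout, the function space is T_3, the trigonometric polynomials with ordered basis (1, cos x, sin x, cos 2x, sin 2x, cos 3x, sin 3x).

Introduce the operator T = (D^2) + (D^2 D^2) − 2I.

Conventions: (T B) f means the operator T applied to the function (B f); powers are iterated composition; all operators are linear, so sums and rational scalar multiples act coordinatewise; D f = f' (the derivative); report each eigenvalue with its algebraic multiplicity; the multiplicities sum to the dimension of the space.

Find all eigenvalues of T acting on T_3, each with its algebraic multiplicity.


image of 1: -2
image of cos x: -2cos x
image of sin x: -2sin x
image of cos 2x: 10cos 2x
image of sin 2x: 10sin 2x
image of cos 3x: 70cos 3x
image of sin 3x: 70sin 3x
the matrix is diagonal; its diagonal is (-2, -2, -2, 10, 10, 70, 70)
for a triangular matrix the eigenvalues are the diagonal entries, with algebraic multiplicity their repetition count

λ = -2 (multiplicity 3), λ = 10 (multiplicity 2), λ = 70 (multiplicity 2)
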